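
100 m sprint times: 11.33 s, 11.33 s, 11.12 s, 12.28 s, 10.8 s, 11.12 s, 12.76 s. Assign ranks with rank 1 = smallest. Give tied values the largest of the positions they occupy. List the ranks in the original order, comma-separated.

Sorted (ascending): 10.8, 11.12, 11.12, 11.33, 11.33, 12.28, 12.76
The 2 values of 11.12 occupy positions 2–3 → each gets rank 3.
The 2 values of 11.33 occupy positions 4–5 → each gets rank 5.

5, 5, 3, 6, 1, 3, 7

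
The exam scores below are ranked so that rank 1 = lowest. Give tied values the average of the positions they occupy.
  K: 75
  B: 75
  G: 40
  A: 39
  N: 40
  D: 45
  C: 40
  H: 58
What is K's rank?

7.5

Sorted (ascending): 39, 40, 40, 40, 45, 58, 75, 75
The 3 values of 40 occupy positions 2–4 → average rank 3.
The 2 values of 75 occupy positions 7–8 → average rank (7+8)/2 = 7.5.
K has value 75 → rank 7.5.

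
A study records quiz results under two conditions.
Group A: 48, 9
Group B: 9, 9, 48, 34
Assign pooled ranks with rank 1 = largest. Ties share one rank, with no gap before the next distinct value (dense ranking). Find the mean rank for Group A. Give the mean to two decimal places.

2.00

Sorted (descending): 48, 48, 34, 9, 9, 9
The 2 values of 48 share dense rank 1.
The 3 values of 9 share dense rank 3.
Remaining distinct values take the next consecutive integers.
Group A values → pooled ranks: 48→1, 9→3
Mean rank = (1 + 3) / 2 = 2.00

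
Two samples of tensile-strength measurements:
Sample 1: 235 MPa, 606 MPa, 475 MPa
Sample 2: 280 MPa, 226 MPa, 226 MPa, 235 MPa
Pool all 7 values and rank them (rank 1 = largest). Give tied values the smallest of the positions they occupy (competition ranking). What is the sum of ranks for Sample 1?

7

Sorted (descending): 606, 475, 280, 235, 235, 226, 226
The 2 values of 235 occupy positions 4–5 → each gets rank 4.
The 2 values of 226 occupy positions 6–7 → each gets rank 6.
Sample 1 values → pooled ranks: 235→4, 606→1, 475→2
Rank sum = 4 + 1 + 2 = 7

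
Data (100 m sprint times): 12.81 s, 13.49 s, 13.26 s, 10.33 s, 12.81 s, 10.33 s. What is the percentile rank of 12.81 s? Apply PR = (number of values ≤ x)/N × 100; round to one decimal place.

N = 6.
Strictly below 12.81: 2. Equal to 12.81: 2.
PR = 4/6 × 100 = 66.7

66.7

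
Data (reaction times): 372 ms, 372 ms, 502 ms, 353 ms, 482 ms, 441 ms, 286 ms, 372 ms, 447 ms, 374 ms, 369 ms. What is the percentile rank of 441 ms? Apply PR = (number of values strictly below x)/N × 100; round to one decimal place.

63.6

N = 11.
Strictly below 441: 7. Equal to 441: 1.
PR = 7/11 × 100 = 63.6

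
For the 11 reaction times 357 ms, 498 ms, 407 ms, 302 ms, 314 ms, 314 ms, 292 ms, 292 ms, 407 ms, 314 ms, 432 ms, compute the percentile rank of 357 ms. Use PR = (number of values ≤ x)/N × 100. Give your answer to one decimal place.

N = 11.
Strictly below 357: 6. Equal to 357: 1.
PR = 7/11 × 100 = 63.6

63.6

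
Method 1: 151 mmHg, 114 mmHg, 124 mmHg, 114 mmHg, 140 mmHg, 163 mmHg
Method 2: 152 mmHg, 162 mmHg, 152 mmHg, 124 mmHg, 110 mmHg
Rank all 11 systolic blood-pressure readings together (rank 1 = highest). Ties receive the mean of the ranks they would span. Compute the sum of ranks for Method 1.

38.5

Sorted (descending): 163, 162, 152, 152, 151, 140, 124, 124, 114, 114, 110
The 2 values of 152 occupy positions 3–4 → average rank (3+4)/2 = 3.5.
The 2 values of 124 occupy positions 7–8 → average rank (7+8)/2 = 7.5.
The 2 values of 114 occupy positions 9–10 → average rank (9+10)/2 = 9.5.
Method 1 values → pooled ranks: 151→5, 114→9.5, 124→7.5, 114→9.5, 140→6, 163→1
Rank sum = 5 + 9.5 + 7.5 + 9.5 + 6 + 1 = 38.5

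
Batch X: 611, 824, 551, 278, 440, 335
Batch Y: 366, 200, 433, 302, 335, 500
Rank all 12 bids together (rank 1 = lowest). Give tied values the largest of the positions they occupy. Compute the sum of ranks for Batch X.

Sorted (ascending): 200, 278, 302, 335, 335, 366, 433, 440, 500, 551, 611, 824
The 2 values of 335 occupy positions 4–5 → each gets rank 5.
Batch X values → pooled ranks: 611→11, 824→12, 551→10, 278→2, 440→8, 335→5
Rank sum = 11 + 12 + 10 + 2 + 8 + 5 = 48

48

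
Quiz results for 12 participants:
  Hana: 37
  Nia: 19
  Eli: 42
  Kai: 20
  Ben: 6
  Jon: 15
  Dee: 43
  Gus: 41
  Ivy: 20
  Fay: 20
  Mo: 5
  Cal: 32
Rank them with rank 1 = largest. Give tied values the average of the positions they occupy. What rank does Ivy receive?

Sorted (descending): 43, 42, 41, 37, 32, 20, 20, 20, 19, 15, 6, 5
The 3 values of 20 occupy positions 6–8 → average rank 7.
Ivy has value 20 → rank 7.

7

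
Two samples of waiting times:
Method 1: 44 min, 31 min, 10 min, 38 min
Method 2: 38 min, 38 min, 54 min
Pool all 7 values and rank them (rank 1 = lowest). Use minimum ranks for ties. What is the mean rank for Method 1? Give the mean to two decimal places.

Sorted (ascending): 10, 31, 38, 38, 38, 44, 54
The 3 values of 38 occupy positions 3–5 → each gets rank 3.
Method 1 values → pooled ranks: 44→6, 31→2, 10→1, 38→3
Mean rank = (6 + 2 + 1 + 3) / 4 = 3.00

3.00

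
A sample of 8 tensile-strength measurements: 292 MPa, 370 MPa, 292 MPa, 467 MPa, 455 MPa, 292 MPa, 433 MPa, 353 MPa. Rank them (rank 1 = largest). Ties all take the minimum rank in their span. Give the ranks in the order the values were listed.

Sorted (descending): 467, 455, 433, 370, 353, 292, 292, 292
The 3 values of 292 occupy positions 6–8 → each gets rank 6.

6, 4, 6, 1, 2, 6, 3, 5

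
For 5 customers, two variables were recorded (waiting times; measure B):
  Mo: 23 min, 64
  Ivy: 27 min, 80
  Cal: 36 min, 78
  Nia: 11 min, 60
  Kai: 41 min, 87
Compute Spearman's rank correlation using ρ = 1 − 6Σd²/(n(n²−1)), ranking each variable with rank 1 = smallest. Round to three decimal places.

0.900

Ranks of variable 1: 2, 3, 4, 1, 5
Ranks of variable 2: 2, 4, 3, 1, 5
d = r₁ − r₂: 0, -1, 1, 0, 0
d²: 0, 1, 1, 0, 0; Σd² = 2
ρ = 1 − 6·2/(5·24) = 1 − 12/120 = 0.900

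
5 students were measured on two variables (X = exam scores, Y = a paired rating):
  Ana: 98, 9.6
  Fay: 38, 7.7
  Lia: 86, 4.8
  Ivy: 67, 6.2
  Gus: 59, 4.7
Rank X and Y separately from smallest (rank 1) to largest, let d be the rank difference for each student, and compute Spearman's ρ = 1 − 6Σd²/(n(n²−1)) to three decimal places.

0.300

Ranks of variable 1: 5, 1, 4, 3, 2
Ranks of variable 2: 5, 4, 2, 3, 1
d = r₁ − r₂: 0, -3, 2, 0, 1
d²: 0, 9, 4, 0, 1; Σd² = 14
ρ = 1 − 6·14/(5·24) = 1 − 84/120 = 0.300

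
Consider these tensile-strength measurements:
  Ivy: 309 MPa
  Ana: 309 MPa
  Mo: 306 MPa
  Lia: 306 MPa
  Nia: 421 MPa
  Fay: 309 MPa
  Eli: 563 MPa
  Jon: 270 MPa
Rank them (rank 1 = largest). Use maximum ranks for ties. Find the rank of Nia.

Sorted (descending): 563, 421, 309, 309, 309, 306, 306, 270
The 3 values of 309 occupy positions 3–5 → each gets rank 5.
The 2 values of 306 occupy positions 6–7 → each gets rank 7.
Nia has value 421 MPa → rank 2.

2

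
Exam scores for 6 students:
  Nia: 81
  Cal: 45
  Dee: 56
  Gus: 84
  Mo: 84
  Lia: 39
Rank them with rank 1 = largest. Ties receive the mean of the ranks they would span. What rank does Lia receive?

6

Sorted (descending): 84, 84, 81, 56, 45, 39
The 2 values of 84 occupy positions 1–2 → average rank (1+2)/2 = 1.5.
Lia has value 39 → rank 6.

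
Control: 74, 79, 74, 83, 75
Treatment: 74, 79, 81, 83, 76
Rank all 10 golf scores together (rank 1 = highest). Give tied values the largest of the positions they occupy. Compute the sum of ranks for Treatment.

26

Sorted (descending): 83, 83, 81, 79, 79, 76, 75, 74, 74, 74
The 2 values of 83 occupy positions 1–2 → each gets rank 2.
The 2 values of 79 occupy positions 4–5 → each gets rank 5.
The 3 values of 74 occupy positions 8–10 → each gets rank 10.
Treatment values → pooled ranks: 74→10, 79→5, 81→3, 83→2, 76→6
Rank sum = 10 + 5 + 3 + 2 + 6 = 26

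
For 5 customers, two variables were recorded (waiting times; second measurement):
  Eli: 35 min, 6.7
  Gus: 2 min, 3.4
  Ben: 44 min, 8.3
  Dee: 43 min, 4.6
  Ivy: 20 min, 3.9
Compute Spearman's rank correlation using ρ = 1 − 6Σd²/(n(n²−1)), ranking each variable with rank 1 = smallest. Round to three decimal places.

0.900

Ranks of variable 1: 3, 1, 5, 4, 2
Ranks of variable 2: 4, 1, 5, 3, 2
d = r₁ − r₂: -1, 0, 0, 1, 0
d²: 1, 0, 0, 1, 0; Σd² = 2
ρ = 1 − 6·2/(5·24) = 1 − 12/120 = 0.900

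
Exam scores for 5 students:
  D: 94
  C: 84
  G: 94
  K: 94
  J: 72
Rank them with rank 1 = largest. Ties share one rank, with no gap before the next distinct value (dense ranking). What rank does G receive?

Sorted (descending): 94, 94, 94, 84, 72
The 3 values of 94 share dense rank 1.
Remaining distinct values take the next consecutive integers.
G has value 94 → rank 1.

1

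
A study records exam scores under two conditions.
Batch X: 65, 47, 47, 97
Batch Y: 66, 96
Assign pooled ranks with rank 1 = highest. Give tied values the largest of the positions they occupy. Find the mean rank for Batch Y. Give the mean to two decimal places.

2.50

Sorted (descending): 97, 96, 66, 65, 47, 47
The 2 values of 47 occupy positions 5–6 → each gets rank 6.
Batch Y values → pooled ranks: 66→3, 96→2
Mean rank = (3 + 2) / 2 = 2.50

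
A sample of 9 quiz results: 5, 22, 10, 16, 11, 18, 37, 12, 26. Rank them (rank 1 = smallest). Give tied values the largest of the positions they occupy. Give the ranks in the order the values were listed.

Sorted (ascending): 5, 10, 11, 12, 16, 18, 22, 26, 37
No ties — each value takes its position as its rank.

1, 7, 2, 5, 3, 6, 9, 4, 8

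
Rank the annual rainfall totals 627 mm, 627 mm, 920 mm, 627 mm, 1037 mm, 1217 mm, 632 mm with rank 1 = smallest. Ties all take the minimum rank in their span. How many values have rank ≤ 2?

3

Sorted (ascending): 627, 627, 627, 632, 920, 1037, 1217
The 3 values of 627 occupy positions 1–3 → each gets rank 1.
Ranks ≤ 2: {1, 1, 1} → 3 values.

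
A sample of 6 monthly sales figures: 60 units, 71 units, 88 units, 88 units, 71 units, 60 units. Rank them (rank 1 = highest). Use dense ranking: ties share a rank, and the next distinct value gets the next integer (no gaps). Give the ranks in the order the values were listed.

3, 2, 1, 1, 2, 3

Sorted (descending): 88, 88, 71, 71, 60, 60
The 2 values of 88 share dense rank 1.
The 2 values of 71 share dense rank 2.
The 2 values of 60 share dense rank 3.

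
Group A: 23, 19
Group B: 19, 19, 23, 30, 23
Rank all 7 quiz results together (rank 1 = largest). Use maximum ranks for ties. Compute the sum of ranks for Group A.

Sorted (descending): 30, 23, 23, 23, 19, 19, 19
The 3 values of 23 occupy positions 2–4 → each gets rank 4.
The 3 values of 19 occupy positions 5–7 → each gets rank 7.
Group A values → pooled ranks: 23→4, 19→7
Rank sum = 4 + 7 = 11

11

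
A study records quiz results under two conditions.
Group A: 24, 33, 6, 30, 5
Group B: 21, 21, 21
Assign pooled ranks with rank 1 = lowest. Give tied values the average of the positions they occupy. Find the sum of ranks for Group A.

24

Sorted (ascending): 5, 6, 21, 21, 21, 24, 30, 33
The 3 values of 21 occupy positions 3–5 → average rank 4.
Group A values → pooled ranks: 24→6, 33→8, 6→2, 30→7, 5→1
Rank sum = 6 + 8 + 2 + 7 + 1 = 24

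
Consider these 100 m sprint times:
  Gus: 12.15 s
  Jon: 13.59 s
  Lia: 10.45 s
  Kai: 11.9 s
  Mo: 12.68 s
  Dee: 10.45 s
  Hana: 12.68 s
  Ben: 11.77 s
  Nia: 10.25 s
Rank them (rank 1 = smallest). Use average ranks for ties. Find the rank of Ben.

Sorted (ascending): 10.25, 10.45, 10.45, 11.77, 11.9, 12.15, 12.68, 12.68, 13.59
The 2 values of 10.45 occupy positions 2–3 → average rank (2+3)/2 = 2.5.
The 2 values of 12.68 occupy positions 7–8 → average rank (7+8)/2 = 7.5.
Ben has value 11.77 s → rank 4.

4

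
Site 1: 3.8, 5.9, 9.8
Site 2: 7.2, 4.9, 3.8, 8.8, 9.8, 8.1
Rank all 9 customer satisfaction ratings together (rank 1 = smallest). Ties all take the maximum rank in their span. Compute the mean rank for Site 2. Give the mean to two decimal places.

Sorted (ascending): 3.8, 3.8, 4.9, 5.9, 7.2, 8.1, 8.8, 9.8, 9.8
The 2 values of 3.8 occupy positions 1–2 → each gets rank 2.
The 2 values of 9.8 occupy positions 8–9 → each gets rank 9.
Site 2 values → pooled ranks: 7.2→5, 4.9→3, 3.8→2, 8.8→7, 9.8→9, 8.1→6
Mean rank = (5 + 3 + 2 + 7 + 9 + 6) / 6 = 5.33

5.33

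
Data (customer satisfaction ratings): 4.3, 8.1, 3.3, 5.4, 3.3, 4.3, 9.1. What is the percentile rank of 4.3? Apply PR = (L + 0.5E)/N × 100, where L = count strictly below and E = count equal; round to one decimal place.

42.9

N = 7.
Strictly below 4.3: 2. Equal to 4.3: 2.
PR = (2 + 0.5·2)/7 × 100 = 42.9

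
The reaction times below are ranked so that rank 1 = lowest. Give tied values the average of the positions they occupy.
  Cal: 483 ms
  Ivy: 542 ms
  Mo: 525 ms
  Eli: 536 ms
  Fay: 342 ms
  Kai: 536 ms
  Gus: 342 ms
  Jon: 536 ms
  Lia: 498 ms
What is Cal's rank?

Sorted (ascending): 342, 342, 483, 498, 525, 536, 536, 536, 542
The 2 values of 342 occupy positions 1–2 → average rank (1+2)/2 = 1.5.
The 3 values of 536 occupy positions 6–8 → average rank 7.
Cal has value 483 ms → rank 3.

3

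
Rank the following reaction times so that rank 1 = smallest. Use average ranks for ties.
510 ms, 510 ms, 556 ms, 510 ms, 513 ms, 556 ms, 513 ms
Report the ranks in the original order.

Sorted (ascending): 510, 510, 510, 513, 513, 556, 556
The 3 values of 510 occupy positions 1–3 → average rank 2.
The 2 values of 513 occupy positions 4–5 → average rank (4+5)/2 = 4.5.
The 2 values of 556 occupy positions 6–7 → average rank (6+7)/2 = 6.5.

2, 2, 6.5, 2, 4.5, 6.5, 4.5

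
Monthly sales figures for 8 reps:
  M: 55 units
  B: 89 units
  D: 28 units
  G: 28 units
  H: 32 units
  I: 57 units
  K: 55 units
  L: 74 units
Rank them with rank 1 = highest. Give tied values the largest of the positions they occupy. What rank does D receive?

8

Sorted (descending): 89, 74, 57, 55, 55, 32, 28, 28
The 2 values of 55 occupy positions 4–5 → each gets rank 5.
The 2 values of 28 occupy positions 7–8 → each gets rank 8.
D has value 28 units → rank 8.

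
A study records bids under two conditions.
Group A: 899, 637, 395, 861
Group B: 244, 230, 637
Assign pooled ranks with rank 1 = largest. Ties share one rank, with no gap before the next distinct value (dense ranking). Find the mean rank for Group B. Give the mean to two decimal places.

Sorted (descending): 899, 861, 637, 637, 395, 244, 230
The 2 values of 637 share dense rank 3.
Remaining distinct values take the next consecutive integers.
Group B values → pooled ranks: 244→5, 230→6, 637→3
Mean rank = (5 + 6 + 3) / 3 = 4.67

4.67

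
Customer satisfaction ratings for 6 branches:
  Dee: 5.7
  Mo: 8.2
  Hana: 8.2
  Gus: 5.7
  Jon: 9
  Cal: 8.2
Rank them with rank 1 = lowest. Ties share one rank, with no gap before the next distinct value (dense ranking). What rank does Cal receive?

Sorted (ascending): 5.7, 5.7, 8.2, 8.2, 8.2, 9
The 2 values of 5.7 share dense rank 1.
The 3 values of 8.2 share dense rank 2.
Remaining distinct values take the next consecutive integers.
Cal has value 8.2 → rank 2.

2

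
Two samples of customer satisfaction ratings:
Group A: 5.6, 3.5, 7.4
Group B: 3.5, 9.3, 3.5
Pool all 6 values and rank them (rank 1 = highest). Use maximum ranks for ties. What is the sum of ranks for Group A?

Sorted (descending): 9.3, 7.4, 5.6, 3.5, 3.5, 3.5
The 3 values of 3.5 occupy positions 4–6 → each gets rank 6.
Group A values → pooled ranks: 5.6→3, 3.5→6, 7.4→2
Rank sum = 3 + 6 + 2 = 11

11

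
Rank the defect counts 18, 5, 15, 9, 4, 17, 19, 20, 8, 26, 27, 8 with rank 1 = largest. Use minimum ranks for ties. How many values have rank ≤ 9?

Sorted (descending): 27, 26, 20, 19, 18, 17, 15, 9, 8, 8, 5, 4
The 2 values of 8 occupy positions 9–10 → each gets rank 9.
Ranks ≤ 9: {1, 2, 3, 4, 5, 6, 7, 8, 9, 9} → 10 values.

10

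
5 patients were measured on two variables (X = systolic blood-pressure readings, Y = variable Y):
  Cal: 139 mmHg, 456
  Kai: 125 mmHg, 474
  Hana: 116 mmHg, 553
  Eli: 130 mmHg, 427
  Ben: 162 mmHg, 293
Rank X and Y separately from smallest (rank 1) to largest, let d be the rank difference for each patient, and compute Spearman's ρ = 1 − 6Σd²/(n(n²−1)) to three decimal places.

Ranks of variable 1: 4, 2, 1, 3, 5
Ranks of variable 2: 3, 4, 5, 2, 1
d = r₁ − r₂: 1, -2, -4, 1, 4
d²: 1, 4, 16, 1, 16; Σd² = 38
ρ = 1 − 6·38/(5·24) = 1 − 228/120 = -0.900

-0.900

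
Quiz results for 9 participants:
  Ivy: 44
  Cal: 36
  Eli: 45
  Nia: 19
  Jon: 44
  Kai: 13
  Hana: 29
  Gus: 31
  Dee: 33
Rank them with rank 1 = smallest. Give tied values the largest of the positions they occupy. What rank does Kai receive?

Sorted (ascending): 13, 19, 29, 31, 33, 36, 44, 44, 45
The 2 values of 44 occupy positions 7–8 → each gets rank 8.
Kai has value 13 → rank 1.

1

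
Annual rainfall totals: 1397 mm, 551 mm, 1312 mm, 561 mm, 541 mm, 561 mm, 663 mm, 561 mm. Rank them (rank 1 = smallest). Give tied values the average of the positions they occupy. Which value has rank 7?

Sorted (ascending): 541, 551, 561, 561, 561, 663, 1312, 1397
The 3 values of 561 occupy positions 3–5 → average rank 4.
Rank 7 → value 1312.

1312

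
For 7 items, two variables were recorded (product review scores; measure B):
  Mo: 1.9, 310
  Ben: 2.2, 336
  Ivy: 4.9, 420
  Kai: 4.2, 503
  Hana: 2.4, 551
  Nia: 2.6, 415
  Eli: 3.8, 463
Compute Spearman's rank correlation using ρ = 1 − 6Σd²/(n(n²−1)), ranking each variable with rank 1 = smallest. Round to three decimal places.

0.536

Ranks of variable 1: 1, 2, 7, 6, 3, 4, 5
Ranks of variable 2: 1, 2, 4, 6, 7, 3, 5
d = r₁ − r₂: 0, 0, 3, 0, -4, 1, 0
d²: 0, 0, 9, 0, 16, 1, 0; Σd² = 26
ρ = 1 − 6·26/(7·48) = 1 − 156/336 = 0.536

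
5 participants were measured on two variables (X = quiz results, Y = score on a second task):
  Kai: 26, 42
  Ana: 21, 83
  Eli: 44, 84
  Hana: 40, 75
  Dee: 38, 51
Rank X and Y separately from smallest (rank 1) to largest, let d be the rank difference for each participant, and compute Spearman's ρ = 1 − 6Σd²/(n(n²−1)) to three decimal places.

0.400

Ranks of variable 1: 2, 1, 5, 4, 3
Ranks of variable 2: 1, 4, 5, 3, 2
d = r₁ − r₂: 1, -3, 0, 1, 1
d²: 1, 9, 0, 1, 1; Σd² = 12
ρ = 1 − 6·12/(5·24) = 1 − 72/120 = 0.400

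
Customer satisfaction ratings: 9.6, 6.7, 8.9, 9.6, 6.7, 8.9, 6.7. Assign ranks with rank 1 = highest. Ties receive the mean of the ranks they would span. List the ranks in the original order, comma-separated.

Sorted (descending): 9.6, 9.6, 8.9, 8.9, 6.7, 6.7, 6.7
The 2 values of 9.6 occupy positions 1–2 → average rank (1+2)/2 = 1.5.
The 2 values of 8.9 occupy positions 3–4 → average rank (3+4)/2 = 3.5.
The 3 values of 6.7 occupy positions 5–7 → average rank 6.

1.5, 6, 3.5, 1.5, 6, 3.5, 6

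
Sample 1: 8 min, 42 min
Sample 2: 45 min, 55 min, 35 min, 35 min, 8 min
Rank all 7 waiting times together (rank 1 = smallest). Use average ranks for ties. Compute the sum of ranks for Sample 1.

Sorted (ascending): 8, 8, 35, 35, 42, 45, 55
The 2 values of 8 occupy positions 1–2 → average rank (1+2)/2 = 1.5.
The 2 values of 35 occupy positions 3–4 → average rank (3+4)/2 = 3.5.
Sample 1 values → pooled ranks: 8→1.5, 42→5
Rank sum = 1.5 + 5 = 6.5

6.5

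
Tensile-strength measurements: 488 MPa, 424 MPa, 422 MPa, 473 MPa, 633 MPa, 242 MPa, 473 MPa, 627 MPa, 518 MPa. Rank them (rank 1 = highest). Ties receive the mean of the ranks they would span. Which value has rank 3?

Sorted (descending): 633, 627, 518, 488, 473, 473, 424, 422, 242
The 2 values of 473 occupy positions 5–6 → average rank (5+6)/2 = 5.5.
Rank 3 → value 518.

518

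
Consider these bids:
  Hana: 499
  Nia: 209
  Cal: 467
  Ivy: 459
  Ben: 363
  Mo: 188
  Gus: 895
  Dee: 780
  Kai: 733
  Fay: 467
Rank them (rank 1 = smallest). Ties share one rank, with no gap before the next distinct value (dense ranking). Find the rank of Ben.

Sorted (ascending): 188, 209, 363, 459, 467, 467, 499, 733, 780, 895
The 2 values of 467 share dense rank 5.
Remaining distinct values take the next consecutive integers.
Ben has value 363 → rank 3.

3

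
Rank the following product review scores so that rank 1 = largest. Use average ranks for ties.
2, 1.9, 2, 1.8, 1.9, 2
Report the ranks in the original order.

2, 4.5, 2, 6, 4.5, 2

Sorted (descending): 2, 2, 2, 1.9, 1.9, 1.8
The 3 values of 2 occupy positions 1–3 → average rank 2.
The 2 values of 1.9 occupy positions 4–5 → average rank (4+5)/2 = 4.5.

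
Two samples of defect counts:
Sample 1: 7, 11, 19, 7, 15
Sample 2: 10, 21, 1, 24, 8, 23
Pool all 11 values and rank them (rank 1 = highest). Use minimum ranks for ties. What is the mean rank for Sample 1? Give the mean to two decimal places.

6.60

Sorted (descending): 24, 23, 21, 19, 15, 11, 10, 8, 7, 7, 1
The 2 values of 7 occupy positions 9–10 → each gets rank 9.
Sample 1 values → pooled ranks: 7→9, 11→6, 19→4, 7→9, 15→5
Mean rank = (9 + 6 + 4 + 9 + 5) / 5 = 6.60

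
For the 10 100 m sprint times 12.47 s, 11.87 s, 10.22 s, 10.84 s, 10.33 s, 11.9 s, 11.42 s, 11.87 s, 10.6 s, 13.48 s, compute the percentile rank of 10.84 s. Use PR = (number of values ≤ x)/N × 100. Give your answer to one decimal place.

N = 10.
Strictly below 10.84: 3. Equal to 10.84: 1.
PR = 4/10 × 100 = 40.0

40.0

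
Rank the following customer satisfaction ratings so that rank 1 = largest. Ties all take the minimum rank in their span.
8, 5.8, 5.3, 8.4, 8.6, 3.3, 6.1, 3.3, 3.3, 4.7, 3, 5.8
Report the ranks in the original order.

Sorted (descending): 8.6, 8.4, 8, 6.1, 5.8, 5.8, 5.3, 4.7, 3.3, 3.3, 3.3, 3
The 2 values of 5.8 occupy positions 5–6 → each gets rank 5.
The 3 values of 3.3 occupy positions 9–11 → each gets rank 9.

3, 5, 7, 2, 1, 9, 4, 9, 9, 8, 12, 5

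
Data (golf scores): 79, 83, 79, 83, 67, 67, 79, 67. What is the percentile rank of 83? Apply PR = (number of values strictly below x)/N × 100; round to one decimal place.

75.0

N = 8.
Strictly below 83: 6. Equal to 83: 2.
PR = 6/8 × 100 = 75.0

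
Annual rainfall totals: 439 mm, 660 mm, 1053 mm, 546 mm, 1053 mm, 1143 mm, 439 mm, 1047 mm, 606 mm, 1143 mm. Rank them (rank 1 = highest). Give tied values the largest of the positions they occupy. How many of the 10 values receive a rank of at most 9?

Sorted (descending): 1143, 1143, 1053, 1053, 1047, 660, 606, 546, 439, 439
The 2 values of 1143 occupy positions 1–2 → each gets rank 2.
The 2 values of 1053 occupy positions 3–4 → each gets rank 4.
The 2 values of 439 occupy positions 9–10 → each gets rank 10.
Ranks ≤ 9: {2, 2, 4, 4, 5, 6, 7, 8} → 8 values.

8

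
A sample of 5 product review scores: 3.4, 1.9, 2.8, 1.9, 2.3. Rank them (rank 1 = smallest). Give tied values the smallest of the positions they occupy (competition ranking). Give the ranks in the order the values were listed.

5, 1, 4, 1, 3

Sorted (ascending): 1.9, 1.9, 2.3, 2.8, 3.4
The 2 values of 1.9 occupy positions 1–2 → each gets rank 1.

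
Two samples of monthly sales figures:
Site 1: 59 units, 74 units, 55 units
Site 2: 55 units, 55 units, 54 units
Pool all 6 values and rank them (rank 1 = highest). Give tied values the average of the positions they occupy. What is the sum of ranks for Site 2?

Sorted (descending): 74, 59, 55, 55, 55, 54
The 3 values of 55 occupy positions 3–5 → average rank 4.
Site 2 values → pooled ranks: 55→4, 55→4, 54→6
Rank sum = 4 + 4 + 6 = 14

14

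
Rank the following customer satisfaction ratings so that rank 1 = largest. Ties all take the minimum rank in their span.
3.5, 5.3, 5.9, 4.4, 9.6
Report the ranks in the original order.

5, 3, 2, 4, 1

Sorted (descending): 9.6, 5.9, 5.3, 4.4, 3.5
No ties — each value takes its position as its rank.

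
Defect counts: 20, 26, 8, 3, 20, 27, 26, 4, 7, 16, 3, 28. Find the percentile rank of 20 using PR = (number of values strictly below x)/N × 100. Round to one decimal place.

N = 12.
Strictly below 20: 6. Equal to 20: 2.
PR = 6/12 × 100 = 50.0

50.0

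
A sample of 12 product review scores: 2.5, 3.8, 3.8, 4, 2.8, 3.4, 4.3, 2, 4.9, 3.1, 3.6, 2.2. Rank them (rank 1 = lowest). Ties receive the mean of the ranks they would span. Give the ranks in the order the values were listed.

Sorted (ascending): 2, 2.2, 2.5, 2.8, 3.1, 3.4, 3.6, 3.8, 3.8, 4, 4.3, 4.9
The 2 values of 3.8 occupy positions 8–9 → average rank (8+9)/2 = 8.5.

3, 8.5, 8.5, 10, 4, 6, 11, 1, 12, 5, 7, 2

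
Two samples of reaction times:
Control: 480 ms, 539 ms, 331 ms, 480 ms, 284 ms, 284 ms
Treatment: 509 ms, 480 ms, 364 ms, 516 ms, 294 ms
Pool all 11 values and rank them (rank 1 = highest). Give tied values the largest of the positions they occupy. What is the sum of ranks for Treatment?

27

Sorted (descending): 539, 516, 509, 480, 480, 480, 364, 331, 294, 284, 284
The 3 values of 480 occupy positions 4–6 → each gets rank 6.
The 2 values of 284 occupy positions 10–11 → each gets rank 11.
Treatment values → pooled ranks: 509→3, 480→6, 364→7, 516→2, 294→9
Rank sum = 3 + 6 + 7 + 2 + 9 = 27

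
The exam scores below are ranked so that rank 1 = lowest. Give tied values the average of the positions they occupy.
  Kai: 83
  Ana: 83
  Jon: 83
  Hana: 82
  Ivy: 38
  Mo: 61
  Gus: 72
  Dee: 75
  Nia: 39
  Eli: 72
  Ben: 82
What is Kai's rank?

10

Sorted (ascending): 38, 39, 61, 72, 72, 75, 82, 82, 83, 83, 83
The 2 values of 72 occupy positions 4–5 → average rank (4+5)/2 = 4.5.
The 2 values of 82 occupy positions 7–8 → average rank (7+8)/2 = 7.5.
The 3 values of 83 occupy positions 9–11 → average rank 10.
Kai has value 83 → rank 10.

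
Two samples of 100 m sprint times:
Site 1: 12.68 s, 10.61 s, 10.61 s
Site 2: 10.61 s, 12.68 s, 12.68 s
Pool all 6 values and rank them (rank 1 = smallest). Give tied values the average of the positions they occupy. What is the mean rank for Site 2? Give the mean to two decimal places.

4.00

Sorted (ascending): 10.61, 10.61, 10.61, 12.68, 12.68, 12.68
The 3 values of 10.61 occupy positions 1–3 → average rank 2.
The 3 values of 12.68 occupy positions 4–6 → average rank 5.
Site 2 values → pooled ranks: 10.61→2, 12.68→5, 12.68→5
Mean rank = (2 + 5 + 5) / 3 = 4.00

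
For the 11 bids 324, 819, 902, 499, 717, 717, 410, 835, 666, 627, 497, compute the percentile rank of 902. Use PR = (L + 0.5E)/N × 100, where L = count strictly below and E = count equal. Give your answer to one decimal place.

95.5

N = 11.
Strictly below 902: 10. Equal to 902: 1.
PR = (10 + 0.5·1)/11 × 100 = 95.5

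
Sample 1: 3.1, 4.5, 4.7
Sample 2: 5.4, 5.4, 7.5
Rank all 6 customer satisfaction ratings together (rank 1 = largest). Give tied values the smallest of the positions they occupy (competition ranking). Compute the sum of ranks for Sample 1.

15

Sorted (descending): 7.5, 5.4, 5.4, 4.7, 4.5, 3.1
The 2 values of 5.4 occupy positions 2–3 → each gets rank 2.
Sample 1 values → pooled ranks: 3.1→6, 4.5→5, 4.7→4
Rank sum = 6 + 5 + 4 = 15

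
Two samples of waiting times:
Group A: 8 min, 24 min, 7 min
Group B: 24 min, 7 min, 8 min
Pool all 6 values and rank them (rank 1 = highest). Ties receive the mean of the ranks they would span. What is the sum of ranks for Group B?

Sorted (descending): 24, 24, 8, 8, 7, 7
The 2 values of 24 occupy positions 1–2 → average rank (1+2)/2 = 1.5.
The 2 values of 8 occupy positions 3–4 → average rank (3+4)/2 = 3.5.
The 2 values of 7 occupy positions 5–6 → average rank (5+6)/2 = 5.5.
Group B values → pooled ranks: 24→1.5, 7→5.5, 8→3.5
Rank sum = 1.5 + 5.5 + 3.5 = 10.5

10.5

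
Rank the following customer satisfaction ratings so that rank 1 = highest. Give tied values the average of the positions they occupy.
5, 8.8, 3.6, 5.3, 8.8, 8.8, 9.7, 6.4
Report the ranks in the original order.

7, 3, 8, 6, 3, 3, 1, 5

Sorted (descending): 9.7, 8.8, 8.8, 8.8, 6.4, 5.3, 5, 3.6
The 3 values of 8.8 occupy positions 2–4 → average rank 3.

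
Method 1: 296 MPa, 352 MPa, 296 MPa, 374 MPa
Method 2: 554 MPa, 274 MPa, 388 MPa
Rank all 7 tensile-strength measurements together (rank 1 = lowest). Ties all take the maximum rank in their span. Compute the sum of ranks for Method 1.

15

Sorted (ascending): 274, 296, 296, 352, 374, 388, 554
The 2 values of 296 occupy positions 2–3 → each gets rank 3.
Method 1 values → pooled ranks: 296→3, 352→4, 296→3, 374→5
Rank sum = 3 + 4 + 3 + 5 = 15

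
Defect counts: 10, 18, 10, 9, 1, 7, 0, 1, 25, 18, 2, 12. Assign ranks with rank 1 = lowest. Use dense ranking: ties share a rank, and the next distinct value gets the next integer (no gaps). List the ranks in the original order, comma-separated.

Sorted (ascending): 0, 1, 1, 2, 7, 9, 10, 10, 12, 18, 18, 25
The 2 values of 1 share dense rank 2.
The 2 values of 10 share dense rank 6.
The 2 values of 18 share dense rank 8.
Remaining distinct values take the next consecutive integers.

6, 8, 6, 5, 2, 4, 1, 2, 9, 8, 3, 7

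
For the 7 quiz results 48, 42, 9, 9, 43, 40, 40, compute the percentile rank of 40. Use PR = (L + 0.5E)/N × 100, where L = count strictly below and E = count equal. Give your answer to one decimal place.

N = 7.
Strictly below 40: 2. Equal to 40: 2.
PR = (2 + 0.5·2)/7 × 100 = 42.9

42.9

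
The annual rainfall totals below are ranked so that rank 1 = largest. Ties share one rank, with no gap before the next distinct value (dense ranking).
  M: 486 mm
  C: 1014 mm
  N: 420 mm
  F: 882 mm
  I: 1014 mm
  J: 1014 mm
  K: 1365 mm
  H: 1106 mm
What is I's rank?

Sorted (descending): 1365, 1106, 1014, 1014, 1014, 882, 486, 420
The 3 values of 1014 share dense rank 3.
Remaining distinct values take the next consecutive integers.
I has value 1014 mm → rank 3.

3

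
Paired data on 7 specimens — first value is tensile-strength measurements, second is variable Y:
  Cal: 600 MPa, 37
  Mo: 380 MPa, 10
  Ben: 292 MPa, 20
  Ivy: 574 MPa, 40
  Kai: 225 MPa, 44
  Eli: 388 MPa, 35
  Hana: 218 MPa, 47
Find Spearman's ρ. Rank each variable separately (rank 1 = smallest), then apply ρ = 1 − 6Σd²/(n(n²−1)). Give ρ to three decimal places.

-0.357

Ranks of variable 1: 7, 4, 3, 6, 2, 5, 1
Ranks of variable 2: 4, 1, 2, 5, 6, 3, 7
d = r₁ − r₂: 3, 3, 1, 1, -4, 2, -6
d²: 9, 9, 1, 1, 16, 4, 36; Σd² = 76
ρ = 1 − 6·76/(7·48) = 1 − 456/336 = -0.357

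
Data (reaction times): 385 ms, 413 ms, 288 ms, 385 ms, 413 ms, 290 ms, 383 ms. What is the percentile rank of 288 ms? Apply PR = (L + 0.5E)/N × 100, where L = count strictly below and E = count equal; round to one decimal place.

7.1

N = 7.
Strictly below 288: 0. Equal to 288: 1.
PR = (0 + 0.5·1)/7 × 100 = 7.1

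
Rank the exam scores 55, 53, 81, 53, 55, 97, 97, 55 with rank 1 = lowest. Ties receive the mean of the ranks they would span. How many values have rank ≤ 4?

Sorted (ascending): 53, 53, 55, 55, 55, 81, 97, 97
The 2 values of 53 occupy positions 1–2 → average rank (1+2)/2 = 1.5.
The 3 values of 55 occupy positions 3–5 → average rank 4.
The 2 values of 97 occupy positions 7–8 → average rank (7+8)/2 = 7.5.
Ranks ≤ 4: {1.5, 1.5, 4, 4, 4} → 5 values.

5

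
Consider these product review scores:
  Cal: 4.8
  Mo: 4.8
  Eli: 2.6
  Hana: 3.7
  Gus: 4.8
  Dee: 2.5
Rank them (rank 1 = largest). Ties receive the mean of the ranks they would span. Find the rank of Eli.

Sorted (descending): 4.8, 4.8, 4.8, 3.7, 2.6, 2.5
The 3 values of 4.8 occupy positions 1–3 → average rank 2.
Eli has value 2.6 → rank 5.

5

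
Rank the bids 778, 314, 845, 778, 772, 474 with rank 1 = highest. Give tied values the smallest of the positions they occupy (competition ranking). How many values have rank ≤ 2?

3

Sorted (descending): 845, 778, 778, 772, 474, 314
The 2 values of 778 occupy positions 2–3 → each gets rank 2.
Ranks ≤ 2: {1, 2, 2} → 3 values.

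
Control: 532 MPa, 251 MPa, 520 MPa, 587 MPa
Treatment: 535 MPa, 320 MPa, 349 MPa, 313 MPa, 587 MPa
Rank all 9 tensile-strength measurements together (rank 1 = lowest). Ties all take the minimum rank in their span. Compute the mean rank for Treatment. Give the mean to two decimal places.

Sorted (ascending): 251, 313, 320, 349, 520, 532, 535, 587, 587
The 2 values of 587 occupy positions 8–9 → each gets rank 8.
Treatment values → pooled ranks: 535→7, 320→3, 349→4, 313→2, 587→8
Mean rank = (7 + 3 + 4 + 2 + 8) / 5 = 4.80

4.80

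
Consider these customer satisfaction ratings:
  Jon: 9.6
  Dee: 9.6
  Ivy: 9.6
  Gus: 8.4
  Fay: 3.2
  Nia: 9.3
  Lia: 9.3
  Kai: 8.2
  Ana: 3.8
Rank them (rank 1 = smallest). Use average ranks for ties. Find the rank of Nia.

Sorted (ascending): 3.2, 3.8, 8.2, 8.4, 9.3, 9.3, 9.6, 9.6, 9.6
The 2 values of 9.3 occupy positions 5–6 → average rank (5+6)/2 = 5.5.
The 3 values of 9.6 occupy positions 7–9 → average rank 8.
Nia has value 9.3 → rank 5.5.

5.5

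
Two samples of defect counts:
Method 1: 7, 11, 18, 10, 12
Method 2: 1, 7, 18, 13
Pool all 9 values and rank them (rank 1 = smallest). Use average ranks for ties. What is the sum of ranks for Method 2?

Sorted (ascending): 1, 7, 7, 10, 11, 12, 13, 18, 18
The 2 values of 7 occupy positions 2–3 → average rank (2+3)/2 = 2.5.
The 2 values of 18 occupy positions 8–9 → average rank (8+9)/2 = 8.5.
Method 2 values → pooled ranks: 1→1, 7→2.5, 18→8.5, 13→7
Rank sum = 1 + 2.5 + 8.5 + 7 = 19

19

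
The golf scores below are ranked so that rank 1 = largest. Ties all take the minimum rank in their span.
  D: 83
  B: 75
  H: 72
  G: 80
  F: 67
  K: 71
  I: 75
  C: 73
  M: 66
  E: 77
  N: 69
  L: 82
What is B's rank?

Sorted (descending): 83, 82, 80, 77, 75, 75, 73, 72, 71, 69, 67, 66
The 2 values of 75 occupy positions 5–6 → each gets rank 5.
B has value 75 → rank 5.

5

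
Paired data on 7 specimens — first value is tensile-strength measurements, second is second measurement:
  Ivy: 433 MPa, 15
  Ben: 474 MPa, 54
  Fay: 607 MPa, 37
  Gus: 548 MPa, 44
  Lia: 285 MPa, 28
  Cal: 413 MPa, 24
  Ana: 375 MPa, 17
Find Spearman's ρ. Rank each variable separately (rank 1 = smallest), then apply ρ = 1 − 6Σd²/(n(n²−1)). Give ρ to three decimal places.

0.536

Ranks of variable 1: 4, 5, 7, 6, 1, 3, 2
Ranks of variable 2: 1, 7, 5, 6, 4, 3, 2
d = r₁ − r₂: 3, -2, 2, 0, -3, 0, 0
d²: 9, 4, 4, 0, 9, 0, 0; Σd² = 26
ρ = 1 − 6·26/(7·48) = 1 − 156/336 = 0.536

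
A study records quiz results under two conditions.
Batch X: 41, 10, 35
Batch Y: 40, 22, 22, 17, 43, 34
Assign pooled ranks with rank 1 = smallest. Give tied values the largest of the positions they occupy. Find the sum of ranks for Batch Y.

31

Sorted (ascending): 10, 17, 22, 22, 34, 35, 40, 41, 43
The 2 values of 22 occupy positions 3–4 → each gets rank 4.
Batch Y values → pooled ranks: 40→7, 22→4, 22→4, 17→2, 43→9, 34→5
Rank sum = 7 + 4 + 4 + 2 + 9 + 5 = 31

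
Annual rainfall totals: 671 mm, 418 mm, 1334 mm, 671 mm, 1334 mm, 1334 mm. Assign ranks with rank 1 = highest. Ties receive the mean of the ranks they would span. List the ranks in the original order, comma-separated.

Sorted (descending): 1334, 1334, 1334, 671, 671, 418
The 3 values of 1334 occupy positions 1–3 → average rank 2.
The 2 values of 671 occupy positions 4–5 → average rank (4+5)/2 = 4.5.

4.5, 6, 2, 4.5, 2, 2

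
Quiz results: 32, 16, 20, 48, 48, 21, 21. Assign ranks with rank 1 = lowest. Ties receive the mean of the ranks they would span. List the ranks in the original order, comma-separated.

5, 1, 2, 6.5, 6.5, 3.5, 3.5

Sorted (ascending): 16, 20, 21, 21, 32, 48, 48
The 2 values of 21 occupy positions 3–4 → average rank (3+4)/2 = 3.5.
The 2 values of 48 occupy positions 6–7 → average rank (6+7)/2 = 6.5.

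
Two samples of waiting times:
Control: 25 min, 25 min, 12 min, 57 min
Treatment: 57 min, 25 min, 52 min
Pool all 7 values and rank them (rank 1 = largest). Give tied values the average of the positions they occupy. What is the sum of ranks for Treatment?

Sorted (descending): 57, 57, 52, 25, 25, 25, 12
The 2 values of 57 occupy positions 1–2 → average rank (1+2)/2 = 1.5.
The 3 values of 25 occupy positions 4–6 → average rank 5.
Treatment values → pooled ranks: 57→1.5, 25→5, 52→3
Rank sum = 1.5 + 5 + 3 = 9.5

9.5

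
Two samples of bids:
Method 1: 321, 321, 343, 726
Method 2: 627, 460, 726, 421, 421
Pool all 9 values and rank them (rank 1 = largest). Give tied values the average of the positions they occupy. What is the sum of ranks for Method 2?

19.5

Sorted (descending): 726, 726, 627, 460, 421, 421, 343, 321, 321
The 2 values of 726 occupy positions 1–2 → average rank (1+2)/2 = 1.5.
The 2 values of 421 occupy positions 5–6 → average rank (5+6)/2 = 5.5.
The 2 values of 321 occupy positions 8–9 → average rank (8+9)/2 = 8.5.
Method 2 values → pooled ranks: 627→3, 460→4, 726→1.5, 421→5.5, 421→5.5
Rank sum = 3 + 4 + 1.5 + 5.5 + 5.5 = 19.5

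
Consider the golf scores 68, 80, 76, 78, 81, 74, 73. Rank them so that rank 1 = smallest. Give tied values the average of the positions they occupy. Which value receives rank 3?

74

Sorted (ascending): 68, 73, 74, 76, 78, 80, 81
No ties — each value takes its position as its rank.
Rank 3 → value 74.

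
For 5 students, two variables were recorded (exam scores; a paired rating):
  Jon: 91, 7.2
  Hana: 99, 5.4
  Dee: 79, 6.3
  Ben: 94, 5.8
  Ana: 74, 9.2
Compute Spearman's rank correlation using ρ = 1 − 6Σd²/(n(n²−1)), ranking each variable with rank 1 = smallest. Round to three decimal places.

-0.900

Ranks of variable 1: 3, 5, 2, 4, 1
Ranks of variable 2: 4, 1, 3, 2, 5
d = r₁ − r₂: -1, 4, -1, 2, -4
d²: 1, 16, 1, 4, 16; Σd² = 38
ρ = 1 − 6·38/(5·24) = 1 − 228/120 = -0.900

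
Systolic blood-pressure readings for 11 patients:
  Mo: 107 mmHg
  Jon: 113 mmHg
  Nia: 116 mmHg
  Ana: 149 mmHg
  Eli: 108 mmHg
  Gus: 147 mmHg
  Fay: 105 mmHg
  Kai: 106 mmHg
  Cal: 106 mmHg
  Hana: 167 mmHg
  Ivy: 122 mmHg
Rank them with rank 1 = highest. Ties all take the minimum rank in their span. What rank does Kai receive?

Sorted (descending): 167, 149, 147, 122, 116, 113, 108, 107, 106, 106, 105
The 2 values of 106 occupy positions 9–10 → each gets rank 9.
Kai has value 106 mmHg → rank 9.

9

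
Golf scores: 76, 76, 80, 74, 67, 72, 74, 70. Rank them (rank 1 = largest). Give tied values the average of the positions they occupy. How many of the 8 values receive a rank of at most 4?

Sorted (descending): 80, 76, 76, 74, 74, 72, 70, 67
The 2 values of 76 occupy positions 2–3 → average rank (2+3)/2 = 2.5.
The 2 values of 74 occupy positions 4–5 → average rank (4+5)/2 = 4.5.
Ranks ≤ 4: {1, 2.5, 2.5} → 3 values.

3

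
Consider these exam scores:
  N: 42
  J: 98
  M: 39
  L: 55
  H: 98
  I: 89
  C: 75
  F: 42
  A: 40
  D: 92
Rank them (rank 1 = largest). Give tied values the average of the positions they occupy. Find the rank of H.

1.5

Sorted (descending): 98, 98, 92, 89, 75, 55, 42, 42, 40, 39
The 2 values of 98 occupy positions 1–2 → average rank (1+2)/2 = 1.5.
The 2 values of 42 occupy positions 7–8 → average rank (7+8)/2 = 7.5.
H has value 98 → rank 1.5.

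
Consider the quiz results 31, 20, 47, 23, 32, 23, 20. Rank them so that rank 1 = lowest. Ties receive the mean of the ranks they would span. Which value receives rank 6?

Sorted (ascending): 20, 20, 23, 23, 31, 32, 47
The 2 values of 20 occupy positions 1–2 → average rank (1+2)/2 = 1.5.
The 2 values of 23 occupy positions 3–4 → average rank (3+4)/2 = 3.5.
Rank 6 → value 32.

32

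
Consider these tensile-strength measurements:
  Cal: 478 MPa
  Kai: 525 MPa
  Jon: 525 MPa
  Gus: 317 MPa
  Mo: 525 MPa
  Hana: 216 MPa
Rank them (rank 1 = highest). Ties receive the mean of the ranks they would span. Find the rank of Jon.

2

Sorted (descending): 525, 525, 525, 478, 317, 216
The 3 values of 525 occupy positions 1–3 → average rank 2.
Jon has value 525 MPa → rank 2.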